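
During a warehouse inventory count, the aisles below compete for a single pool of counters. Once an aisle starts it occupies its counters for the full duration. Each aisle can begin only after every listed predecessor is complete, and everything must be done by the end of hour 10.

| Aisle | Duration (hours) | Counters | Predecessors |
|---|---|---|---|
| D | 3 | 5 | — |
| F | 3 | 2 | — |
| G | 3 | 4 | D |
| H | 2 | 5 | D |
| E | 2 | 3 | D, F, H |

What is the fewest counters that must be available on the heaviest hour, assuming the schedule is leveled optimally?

6

Early-start (D@1, F@1, G@4, H@4, E@6) gives peak 9: h1:7  h2:7  h3:7  h4:9  h5:9  h6:7  h7:3  h8:0  h9:0  h10:0.
Shift F→4, H→7, E→9.
Schedule D@1, F@4, G@4, H@7, E@9: h1:5  h2:5  h3:5  h4:6  h5:6  h6:6  h7:5  h8:5  h9:3  h10:3 — peak 6.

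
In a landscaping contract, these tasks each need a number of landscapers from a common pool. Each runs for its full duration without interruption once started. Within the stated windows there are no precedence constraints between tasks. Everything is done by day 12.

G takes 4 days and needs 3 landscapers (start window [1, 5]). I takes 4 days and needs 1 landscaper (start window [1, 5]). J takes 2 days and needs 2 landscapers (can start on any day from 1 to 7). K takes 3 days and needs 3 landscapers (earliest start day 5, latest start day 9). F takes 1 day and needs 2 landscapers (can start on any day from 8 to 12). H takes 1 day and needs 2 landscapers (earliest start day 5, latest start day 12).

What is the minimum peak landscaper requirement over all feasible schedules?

3

Early-start (G@1, I@1, J@1, K@5, F@8, H@5) gives peak 6: d1:6  d2:6  d3:4  d4:4  d5:5  d6:3  d7:3  d8:2  d9:0  d10:0  d11:0  d12:0.
Shift I→5, J→5, K→9, H→7.
Schedule G@1, I@5, J@5, K@9, F@8, H@7: d1:3  d2:3  d3:3  d4:3  d5:3  d6:3  d7:3  d8:3  d9:3  d10:3  d11:3  d12:0 — peak 3.
Total landscaper-days = 33 over 12 days ⇒ peak ≥ ⌈33/12⌉ = 3, so 3 is optimal.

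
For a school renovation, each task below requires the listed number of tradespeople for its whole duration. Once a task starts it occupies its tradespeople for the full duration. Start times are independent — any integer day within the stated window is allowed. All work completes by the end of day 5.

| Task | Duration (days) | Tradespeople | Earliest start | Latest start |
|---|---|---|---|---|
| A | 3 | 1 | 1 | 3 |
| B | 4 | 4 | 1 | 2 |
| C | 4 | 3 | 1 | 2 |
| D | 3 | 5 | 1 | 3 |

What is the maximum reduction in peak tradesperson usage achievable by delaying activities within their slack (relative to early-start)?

0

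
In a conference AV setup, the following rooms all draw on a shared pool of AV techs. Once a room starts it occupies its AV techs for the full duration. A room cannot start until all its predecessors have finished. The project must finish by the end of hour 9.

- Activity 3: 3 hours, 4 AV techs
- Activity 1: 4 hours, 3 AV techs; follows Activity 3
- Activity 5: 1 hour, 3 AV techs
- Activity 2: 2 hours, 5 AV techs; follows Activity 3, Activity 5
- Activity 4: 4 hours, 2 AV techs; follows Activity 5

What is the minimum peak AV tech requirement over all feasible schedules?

7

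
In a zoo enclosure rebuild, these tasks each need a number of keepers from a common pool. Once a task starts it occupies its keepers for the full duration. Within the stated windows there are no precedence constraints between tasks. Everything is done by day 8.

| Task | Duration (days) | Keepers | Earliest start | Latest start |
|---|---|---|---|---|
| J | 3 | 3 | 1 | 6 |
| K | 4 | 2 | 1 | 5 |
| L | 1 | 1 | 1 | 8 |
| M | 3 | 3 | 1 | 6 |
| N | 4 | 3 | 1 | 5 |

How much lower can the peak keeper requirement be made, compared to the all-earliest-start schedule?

Early-start peak: d1:12  d2:11  d3:11  d4:5  d5:0  d6:0  d7:0  d8:0 ⇒ 12.
Leveled (J@1, K@1, L@1, M@4, N@5): d1:6  d2:5  d3:5  d4:5  d5:6  d6:6  d7:3  d8:3 ⇒ 6.
Reduction 12 − 6 = 6.

6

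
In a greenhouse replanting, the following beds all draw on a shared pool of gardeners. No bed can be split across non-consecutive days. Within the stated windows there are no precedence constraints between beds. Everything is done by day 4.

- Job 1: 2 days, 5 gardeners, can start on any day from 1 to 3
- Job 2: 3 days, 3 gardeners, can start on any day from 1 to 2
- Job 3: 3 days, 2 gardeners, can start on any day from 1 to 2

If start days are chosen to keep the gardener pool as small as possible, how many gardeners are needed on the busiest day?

10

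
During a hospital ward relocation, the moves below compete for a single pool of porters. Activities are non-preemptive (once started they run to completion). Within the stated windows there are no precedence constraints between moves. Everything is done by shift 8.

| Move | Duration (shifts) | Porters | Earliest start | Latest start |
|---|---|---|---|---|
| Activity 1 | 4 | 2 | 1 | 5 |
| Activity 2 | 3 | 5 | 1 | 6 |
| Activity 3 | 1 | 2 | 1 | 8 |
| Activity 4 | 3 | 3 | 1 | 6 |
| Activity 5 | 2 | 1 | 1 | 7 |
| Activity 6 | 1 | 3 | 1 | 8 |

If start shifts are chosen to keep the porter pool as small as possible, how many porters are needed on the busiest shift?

Early-start (Activity 1@1, Activity 2@1, Activity 3@1, Activity 4@1, Activity 5@1, Activity 6@1) gives peak 16: s1:16  s2:11  s3:10  s4:2  s5:0  s6:0  s7:0  s8:0.
Shift Activity 2→6, Activity 3→4, Activity 5→4, Activity 6→5.
Schedule Activity 1@1, Activity 2@6, Activity 3@4, Activity 4@1, Activity 5@4, Activity 6@5: s1:5  s2:5  s3:5  s4:5  s5:4  s6:5  s7:5  s8:5 — peak 5.
Total porter-shifts = 39 over 8 shifts ⇒ peak ≥ ⌈39/8⌉ = 5, so 5 is optimal.

5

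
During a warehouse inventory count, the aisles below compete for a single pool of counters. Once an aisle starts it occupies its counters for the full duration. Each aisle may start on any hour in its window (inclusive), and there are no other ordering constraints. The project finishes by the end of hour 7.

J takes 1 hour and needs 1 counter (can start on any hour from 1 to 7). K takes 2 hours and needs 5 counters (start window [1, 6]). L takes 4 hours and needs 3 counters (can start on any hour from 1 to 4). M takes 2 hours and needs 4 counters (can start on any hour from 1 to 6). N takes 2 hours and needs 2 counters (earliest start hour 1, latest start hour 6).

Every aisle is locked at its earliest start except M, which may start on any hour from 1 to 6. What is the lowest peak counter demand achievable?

M@1: h1:15  h2:14  h3:3  h4:3  h5:0  h6:0  h7:0 → peak 15
M@2: h1:11  h2:14  h3:7  h4:3  h5:0  h6:0  h7:0 → peak 14
M@3: h1:11  h2:10  h3:7  h4:7  h5:0  h6:0  h7:0 → peak 11
M@4: h1:11  h2:10  h3:3  h4:7  h5:4  h6:0  h7:0 → peak 11
M@5: h1:11  h2:10  h3:3  h4:3  h5:4  h6:4  h7:0 → peak 11
M@6: h1:11  h2:10  h3:3  h4:3  h5:0  h6:4  h7:4 → peak 11
Best is M@3, peak 11.

11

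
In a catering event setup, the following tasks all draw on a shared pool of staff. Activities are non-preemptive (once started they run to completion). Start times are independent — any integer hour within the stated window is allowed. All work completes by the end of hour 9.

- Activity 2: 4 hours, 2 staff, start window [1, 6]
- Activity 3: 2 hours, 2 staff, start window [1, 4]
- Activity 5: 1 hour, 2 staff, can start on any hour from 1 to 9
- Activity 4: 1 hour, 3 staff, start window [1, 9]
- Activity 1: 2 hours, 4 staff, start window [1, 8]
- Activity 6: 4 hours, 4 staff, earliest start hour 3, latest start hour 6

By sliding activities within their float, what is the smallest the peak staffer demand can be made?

Early-start (Activity 2@1, Activity 3@1, Activity 5@1, Activity 4@1, Activity 1@1, Activity 6@3) gives peak 13: h1:13  h2:8  h3:6  h4:6  h5:4  h6:4  h7:0  h8:0  h9:0.
Shift Activity 4→3, Activity 1→4, Activity 6→6.
Schedule Activity 2@1, Activity 3@1, Activity 5@1, Activity 4@3, Activity 1@4, Activity 6@6: h1:6  h2:4  h3:5  h4:6  h5:4  h6:4  h7:4  h8:4  h9:4 — peak 6.

6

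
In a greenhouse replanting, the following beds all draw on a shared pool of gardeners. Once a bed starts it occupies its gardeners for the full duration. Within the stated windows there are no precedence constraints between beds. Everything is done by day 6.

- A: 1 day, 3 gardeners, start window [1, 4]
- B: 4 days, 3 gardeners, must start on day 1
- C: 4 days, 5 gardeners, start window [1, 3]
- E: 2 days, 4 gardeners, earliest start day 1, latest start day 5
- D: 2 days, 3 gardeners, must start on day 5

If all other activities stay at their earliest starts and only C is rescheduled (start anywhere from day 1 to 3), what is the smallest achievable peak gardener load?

10

C@1: d1:15  d2:12  d3:8  d4:8  d5:3  d6:3 → peak 15
C@2: d1:10  d2:12  d3:8  d4:8  d5:8  d6:3 → peak 12
C@3: d1:10  d2:7  d3:8  d4:8  d5:8  d6:8 → peak 10
Best is C@3, peak 10.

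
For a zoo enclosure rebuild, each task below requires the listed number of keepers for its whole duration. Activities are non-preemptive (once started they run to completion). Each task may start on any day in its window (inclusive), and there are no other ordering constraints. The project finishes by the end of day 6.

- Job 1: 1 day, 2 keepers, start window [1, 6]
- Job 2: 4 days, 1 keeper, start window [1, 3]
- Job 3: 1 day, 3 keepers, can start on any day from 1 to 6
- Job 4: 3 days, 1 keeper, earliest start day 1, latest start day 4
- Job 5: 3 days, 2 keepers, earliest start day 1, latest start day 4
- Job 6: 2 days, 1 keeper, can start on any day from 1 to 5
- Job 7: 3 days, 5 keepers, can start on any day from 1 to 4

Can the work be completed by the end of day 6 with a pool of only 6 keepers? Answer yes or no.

yes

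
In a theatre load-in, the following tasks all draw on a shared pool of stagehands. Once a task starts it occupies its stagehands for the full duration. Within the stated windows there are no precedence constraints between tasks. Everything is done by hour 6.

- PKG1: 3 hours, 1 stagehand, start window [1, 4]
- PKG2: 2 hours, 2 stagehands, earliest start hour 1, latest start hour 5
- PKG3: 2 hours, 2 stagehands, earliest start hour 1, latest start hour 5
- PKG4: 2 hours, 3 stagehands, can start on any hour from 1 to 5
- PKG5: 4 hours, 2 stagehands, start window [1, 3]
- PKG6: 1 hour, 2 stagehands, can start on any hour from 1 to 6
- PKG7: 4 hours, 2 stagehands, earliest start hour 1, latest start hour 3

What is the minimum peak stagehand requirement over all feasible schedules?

6

Early-start (PKG1@1, PKG2@1, PKG3@1, PKG4@1, PKG5@1, PKG6@1, PKG7@1) gives peak 14: h1:14  h2:12  h3:5  h4:4  h5:0  h6:0.
Shift PKG3→4, PKG5→3, PKG6→6, PKG7→3.
Schedule PKG1@1, PKG2@1, PKG3@4, PKG4@1, PKG5@3, PKG6@6, PKG7@3: h1:6  h2:6  h3:5  h4:6  h5:6  h6:6 — peak 6.
Total stagehand-hours = 35 over 6 hours ⇒ peak ≥ ⌈35/6⌉ = 6, so 6 is optimal.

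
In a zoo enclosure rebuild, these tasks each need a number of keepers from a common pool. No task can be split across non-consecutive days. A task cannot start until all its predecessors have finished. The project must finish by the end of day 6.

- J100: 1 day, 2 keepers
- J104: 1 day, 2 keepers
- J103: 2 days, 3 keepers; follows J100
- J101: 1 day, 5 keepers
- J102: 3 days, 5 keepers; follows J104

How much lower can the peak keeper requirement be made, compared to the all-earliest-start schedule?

2

Early-start peak: d1:9  d2:8  d3:8  d4:5  d5:0  d6:0 ⇒ 9.
Leveled (J100@1, J104@2, J103@2, J101@1, J102@4): d1:7  d2:5  d3:3  d4:5  d5:5  d6:5 ⇒ 7.
Reduction 9 − 7 = 2.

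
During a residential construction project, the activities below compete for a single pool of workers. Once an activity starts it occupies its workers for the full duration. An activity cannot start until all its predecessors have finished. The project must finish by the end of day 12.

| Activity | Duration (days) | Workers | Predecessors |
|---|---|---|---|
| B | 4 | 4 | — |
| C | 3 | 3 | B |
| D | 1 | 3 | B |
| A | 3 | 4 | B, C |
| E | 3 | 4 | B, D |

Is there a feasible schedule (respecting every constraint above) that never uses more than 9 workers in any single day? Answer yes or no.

yes

Schedule B@1, C@5, D@5, A@9, E@6: d1:4  d2:4  d3:4  d4:4  d5:6  d6:7  d7:7  d8:4  d9:4  d10:4  d11:4  d12:0 — peak 7 ≤ 9.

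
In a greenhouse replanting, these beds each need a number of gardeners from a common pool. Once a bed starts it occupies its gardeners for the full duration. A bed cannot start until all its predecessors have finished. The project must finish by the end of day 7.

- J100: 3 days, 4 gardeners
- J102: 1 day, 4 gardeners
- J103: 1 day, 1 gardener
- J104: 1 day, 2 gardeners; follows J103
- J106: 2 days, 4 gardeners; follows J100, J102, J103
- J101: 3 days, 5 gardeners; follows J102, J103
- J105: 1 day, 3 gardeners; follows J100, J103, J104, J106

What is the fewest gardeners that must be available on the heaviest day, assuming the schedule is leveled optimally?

9

Early-start (J100@1, J102@1, J103@1, J104@2, J106@4, J101@2, J105@6) gives peak 11: d1:9  d2:11  d3:9  d4:9  d5:4  d6:3  d7:0.
Shift J101→3.
Schedule J100@1, J102@1, J103@1, J104@2, J106@4, J101@3, J105@6: d1:9  d2:6  d3:9  d4:9  d5:9  d6:3  d7:0 — peak 9.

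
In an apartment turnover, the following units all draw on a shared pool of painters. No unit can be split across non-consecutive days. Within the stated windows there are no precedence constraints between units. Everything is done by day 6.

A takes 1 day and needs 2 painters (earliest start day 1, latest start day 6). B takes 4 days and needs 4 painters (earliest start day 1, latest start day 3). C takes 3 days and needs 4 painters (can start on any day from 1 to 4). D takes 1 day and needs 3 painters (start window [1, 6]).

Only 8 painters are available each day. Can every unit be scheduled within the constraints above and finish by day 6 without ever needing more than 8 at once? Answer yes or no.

yes

Schedule A@1, B@1, C@2, D@5: d1:6  d2:8  d3:8  d4:8  d5:3  d6:0 — peak 8 ≤ 8.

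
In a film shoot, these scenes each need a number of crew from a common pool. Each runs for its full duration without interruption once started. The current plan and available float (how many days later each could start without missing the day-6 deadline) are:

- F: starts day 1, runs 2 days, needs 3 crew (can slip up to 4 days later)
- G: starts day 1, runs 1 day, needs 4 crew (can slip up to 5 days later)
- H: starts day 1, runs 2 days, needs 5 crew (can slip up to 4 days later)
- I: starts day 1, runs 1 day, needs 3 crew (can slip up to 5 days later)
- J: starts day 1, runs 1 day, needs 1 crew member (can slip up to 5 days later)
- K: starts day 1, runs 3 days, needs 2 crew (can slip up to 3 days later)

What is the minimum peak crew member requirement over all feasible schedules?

Early-start (F@1, G@1, H@1, I@1, J@1, K@1) gives peak 18: d1:18  d2:10  d3:2  d4:0  d5:0  d6:0.
Shift G→4, H→5, I→3, J→4.
Schedule F@1, G@4, H@5, I@3, J@4, K@1: d1:5  d2:5  d3:5  d4:5  d5:5  d6:5 — peak 5.
Total crew member-days = 30 over 6 days ⇒ peak ≥ ⌈30/6⌉ = 5, so 5 is optimal.

5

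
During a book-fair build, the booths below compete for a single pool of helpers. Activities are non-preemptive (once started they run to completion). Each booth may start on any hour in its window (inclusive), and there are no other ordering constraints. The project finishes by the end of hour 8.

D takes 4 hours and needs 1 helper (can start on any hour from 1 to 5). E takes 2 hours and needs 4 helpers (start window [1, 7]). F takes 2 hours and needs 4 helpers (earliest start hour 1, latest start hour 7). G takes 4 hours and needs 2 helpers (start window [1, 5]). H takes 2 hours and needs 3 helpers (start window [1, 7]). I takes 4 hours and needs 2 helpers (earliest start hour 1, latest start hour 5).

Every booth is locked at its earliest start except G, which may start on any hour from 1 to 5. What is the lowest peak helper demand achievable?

G@1: h1:16  h2:16  h3:5  h4:5  h5:0  h6:0  h7:0  h8:0 → peak 16
G@2: h1:14  h2:16  h3:5  h4:5  h5:2  h6:0  h7:0  h8:0 → peak 16
G@3: h1:14  h2:14  h3:5  h4:5  h5:2  h6:2  h7:0  h8:0 → peak 14
G@4: h1:14  h2:14  h3:3  h4:5  h5:2  h6:2  h7:2  h8:0 → peak 14
G@5: h1:14  h2:14  h3:3  h4:3  h5:2  h6:2  h7:2  h8:2 → peak 14
Best is G@3, peak 14.

14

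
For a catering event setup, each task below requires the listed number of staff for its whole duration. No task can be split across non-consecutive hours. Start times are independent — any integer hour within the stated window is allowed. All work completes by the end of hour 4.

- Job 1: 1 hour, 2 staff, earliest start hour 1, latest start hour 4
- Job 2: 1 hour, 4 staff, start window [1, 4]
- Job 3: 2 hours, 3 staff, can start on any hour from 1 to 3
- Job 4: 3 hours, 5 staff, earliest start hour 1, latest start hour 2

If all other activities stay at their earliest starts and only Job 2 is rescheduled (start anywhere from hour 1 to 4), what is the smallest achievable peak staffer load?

Job 2@1: h1:14  h2:8  h3:5  h4:0 → peak 14
Job 2@2: h1:10  h2:12  h3:5  h4:0 → peak 12
Job 2@3: h1:10  h2:8  h3:9  h4:0 → peak 10
Job 2@4: h1:10  h2:8  h3:5  h4:4 → peak 10
Best is Job 2@3, peak 10.

10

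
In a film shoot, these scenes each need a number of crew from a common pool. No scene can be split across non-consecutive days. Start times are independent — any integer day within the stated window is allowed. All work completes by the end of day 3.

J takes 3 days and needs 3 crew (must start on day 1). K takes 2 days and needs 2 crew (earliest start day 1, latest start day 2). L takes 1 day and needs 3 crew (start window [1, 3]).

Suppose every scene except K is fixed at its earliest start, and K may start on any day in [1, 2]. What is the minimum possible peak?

K@1: d1:8  d2:5  d3:3 → peak 8
K@2: d1:6  d2:5  d3:5 → peak 6
Best is K@2, peak 6.

6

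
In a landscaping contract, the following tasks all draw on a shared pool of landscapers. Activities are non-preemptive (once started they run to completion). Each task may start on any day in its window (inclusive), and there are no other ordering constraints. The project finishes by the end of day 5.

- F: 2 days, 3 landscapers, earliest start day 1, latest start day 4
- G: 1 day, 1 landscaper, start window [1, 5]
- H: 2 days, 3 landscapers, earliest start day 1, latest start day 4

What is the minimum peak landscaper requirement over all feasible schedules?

Early-start (F@1, G@1, H@1) gives peak 7: d1:7  d2:6  d3:0  d4:0  d5:0.
Shift G→3, H→4.
Schedule F@1, G@3, H@4: d1:3  d2:3  d3:1  d4:3  d5:3 — peak 3.
Total landscaper-days = 13 over 5 days ⇒ peak ≥ ⌈13/5⌉ = 3, so 3 is optimal.

3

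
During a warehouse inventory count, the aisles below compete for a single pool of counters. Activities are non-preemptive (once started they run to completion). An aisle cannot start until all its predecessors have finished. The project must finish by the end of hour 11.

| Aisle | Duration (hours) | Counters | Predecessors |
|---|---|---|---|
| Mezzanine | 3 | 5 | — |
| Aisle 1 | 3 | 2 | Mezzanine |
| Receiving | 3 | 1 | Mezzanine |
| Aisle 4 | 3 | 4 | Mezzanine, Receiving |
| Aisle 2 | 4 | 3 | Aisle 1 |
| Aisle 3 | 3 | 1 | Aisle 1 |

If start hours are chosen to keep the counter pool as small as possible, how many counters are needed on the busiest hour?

Schedule Mezzanine@1, Aisle 1@4, Receiving@4, Aisle 4@7, Aisle 2@7, Aisle 3@7: h1:5  h2:5  h3:5  h4:3  h5:3  h6:3  h7:8  h8:8  h9:8  h10:3  h11:0 — peak 8.

8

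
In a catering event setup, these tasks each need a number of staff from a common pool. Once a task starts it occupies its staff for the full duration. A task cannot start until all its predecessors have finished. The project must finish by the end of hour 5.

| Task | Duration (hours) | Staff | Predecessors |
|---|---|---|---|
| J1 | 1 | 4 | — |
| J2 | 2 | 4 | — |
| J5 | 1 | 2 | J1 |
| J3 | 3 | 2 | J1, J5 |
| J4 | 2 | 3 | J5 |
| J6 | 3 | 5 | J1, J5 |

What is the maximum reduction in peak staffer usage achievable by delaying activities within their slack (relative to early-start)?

0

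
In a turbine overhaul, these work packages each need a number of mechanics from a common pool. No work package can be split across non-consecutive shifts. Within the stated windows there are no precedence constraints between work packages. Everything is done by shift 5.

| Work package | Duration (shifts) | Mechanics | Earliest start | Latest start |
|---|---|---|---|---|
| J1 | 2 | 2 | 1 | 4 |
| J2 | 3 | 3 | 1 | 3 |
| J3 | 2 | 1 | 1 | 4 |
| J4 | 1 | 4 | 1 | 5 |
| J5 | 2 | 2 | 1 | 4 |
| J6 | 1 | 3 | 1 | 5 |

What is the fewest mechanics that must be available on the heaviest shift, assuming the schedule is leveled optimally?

Early-start (J1@1, J2@1, J3@1, J4@1, J5@1, J6@1) gives peak 15: s1:15  s2:8  s3:3  s4:0  s5:0.
Shift J4→4, J5→3, J6→5.
Schedule J1@1, J2@1, J3@1, J4@4, J5@3, J6@5: s1:6  s2:6  s3:5  s4:6  s5:3 — peak 6.
Total mechanic-shifts = 26 over 5 shifts ⇒ peak ≥ ⌈26/5⌉ = 6, so 6 is optimal.

6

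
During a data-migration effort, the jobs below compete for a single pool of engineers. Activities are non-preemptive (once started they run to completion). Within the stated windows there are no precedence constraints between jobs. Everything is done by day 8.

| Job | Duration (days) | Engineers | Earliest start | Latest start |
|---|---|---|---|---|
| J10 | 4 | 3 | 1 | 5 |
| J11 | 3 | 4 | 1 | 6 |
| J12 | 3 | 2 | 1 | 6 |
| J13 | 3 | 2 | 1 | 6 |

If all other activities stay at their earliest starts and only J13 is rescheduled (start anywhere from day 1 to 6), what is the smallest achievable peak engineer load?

9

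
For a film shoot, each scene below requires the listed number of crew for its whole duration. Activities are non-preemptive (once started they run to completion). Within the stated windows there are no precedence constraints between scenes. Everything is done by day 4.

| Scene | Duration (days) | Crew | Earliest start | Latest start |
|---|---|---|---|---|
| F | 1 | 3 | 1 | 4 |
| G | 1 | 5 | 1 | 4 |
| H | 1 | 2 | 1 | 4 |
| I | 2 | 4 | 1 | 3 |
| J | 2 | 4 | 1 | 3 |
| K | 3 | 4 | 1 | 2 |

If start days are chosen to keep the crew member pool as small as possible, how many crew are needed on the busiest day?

11

Early-start (F@1, G@1, H@1, I@1, J@1, K@1) gives peak 22: d1:22  d2:12  d3:4  d4:0.
Shift G→4, H→2, J→3.
Schedule F@1, G@4, H@2, I@1, J@3, K@1: d1:11  d2:10  d3:8  d4:9 — peak 11.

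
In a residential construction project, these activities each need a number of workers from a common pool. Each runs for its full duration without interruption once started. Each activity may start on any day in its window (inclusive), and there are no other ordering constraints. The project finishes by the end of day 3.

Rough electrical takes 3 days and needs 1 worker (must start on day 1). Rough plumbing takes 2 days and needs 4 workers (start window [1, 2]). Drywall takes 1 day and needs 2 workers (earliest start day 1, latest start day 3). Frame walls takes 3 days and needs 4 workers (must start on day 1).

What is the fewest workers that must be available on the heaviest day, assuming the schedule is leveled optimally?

Early-start (Rough electrical@1, Rough plumbing@1, Drywall@1, Frame walls@1) gives peak 11: d1:11  d2:9  d3:5.
Shift Drywall→3.
Schedule Rough electrical@1, Rough plumbing@1, Drywall@3, Frame walls@1: d1:9  d2:9  d3:7 — peak 9.
Total worker-days = 25 over 3 days ⇒ peak ≥ ⌈25/3⌉ = 9, so 9 is optimal.

9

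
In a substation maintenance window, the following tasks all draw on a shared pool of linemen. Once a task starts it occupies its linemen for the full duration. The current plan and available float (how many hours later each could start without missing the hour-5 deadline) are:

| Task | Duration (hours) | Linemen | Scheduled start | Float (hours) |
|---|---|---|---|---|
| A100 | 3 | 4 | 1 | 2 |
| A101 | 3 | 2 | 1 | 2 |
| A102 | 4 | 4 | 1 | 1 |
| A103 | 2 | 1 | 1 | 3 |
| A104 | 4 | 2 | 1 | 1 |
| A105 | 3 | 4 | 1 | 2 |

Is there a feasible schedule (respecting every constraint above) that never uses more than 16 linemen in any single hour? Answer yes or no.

yes

Schedule A100@1, A101@1, A102@1, A103@1, A104@1, A105@3: h1:13  h2:13  h3:16  h4:10  h5:4 — peak 16 ≤ 16.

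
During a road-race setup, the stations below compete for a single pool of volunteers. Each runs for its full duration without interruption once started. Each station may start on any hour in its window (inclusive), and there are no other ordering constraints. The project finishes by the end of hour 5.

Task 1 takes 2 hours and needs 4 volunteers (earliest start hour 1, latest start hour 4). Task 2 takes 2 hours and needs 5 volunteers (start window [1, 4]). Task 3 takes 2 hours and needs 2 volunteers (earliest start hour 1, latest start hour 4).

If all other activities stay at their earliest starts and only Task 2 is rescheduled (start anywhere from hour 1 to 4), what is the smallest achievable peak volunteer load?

Task 2@1: h1:11  h2:11  h3:0  h4:0  h5:0 → peak 11
Task 2@2: h1:6  h2:11  h3:5  h4:0  h5:0 → peak 11
Task 2@3: h1:6  h2:6  h3:5  h4:5  h5:0 → peak 6
Task 2@4: h1:6  h2:6  h3:0  h4:5  h5:5 → peak 6
Best is Task 2@3, peak 6.

6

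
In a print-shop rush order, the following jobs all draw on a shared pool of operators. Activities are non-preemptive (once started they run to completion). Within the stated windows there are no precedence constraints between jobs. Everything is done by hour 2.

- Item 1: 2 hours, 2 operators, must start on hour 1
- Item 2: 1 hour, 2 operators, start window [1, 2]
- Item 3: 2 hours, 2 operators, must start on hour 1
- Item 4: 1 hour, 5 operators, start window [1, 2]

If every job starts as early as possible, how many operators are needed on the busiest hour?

11

Early-start schedule: Item 1@1, Item 2@1, Item 3@1, Item 4@1.
Load per hour: hour 1: 11, hour 2: 4.
Peak is 11.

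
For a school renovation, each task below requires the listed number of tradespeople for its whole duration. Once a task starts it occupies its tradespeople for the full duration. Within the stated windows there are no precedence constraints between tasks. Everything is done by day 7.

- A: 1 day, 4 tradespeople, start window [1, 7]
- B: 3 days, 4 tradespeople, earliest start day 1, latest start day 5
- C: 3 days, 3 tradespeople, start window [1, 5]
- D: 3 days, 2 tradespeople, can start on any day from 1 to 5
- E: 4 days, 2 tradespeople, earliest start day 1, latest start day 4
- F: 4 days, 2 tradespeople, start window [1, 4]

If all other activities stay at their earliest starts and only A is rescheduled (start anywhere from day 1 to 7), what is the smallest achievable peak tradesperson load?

13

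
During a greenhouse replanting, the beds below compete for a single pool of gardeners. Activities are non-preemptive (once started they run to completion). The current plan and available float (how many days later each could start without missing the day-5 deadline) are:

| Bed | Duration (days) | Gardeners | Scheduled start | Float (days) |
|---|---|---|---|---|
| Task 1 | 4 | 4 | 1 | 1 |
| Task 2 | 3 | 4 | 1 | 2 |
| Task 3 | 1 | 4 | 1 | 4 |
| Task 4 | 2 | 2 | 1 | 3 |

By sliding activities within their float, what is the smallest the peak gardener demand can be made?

Early-start (Task 1@1, Task 2@1, Task 3@1, Task 4@1) gives peak 14: d1:14  d2:10  d3:8  d4:4  d5:0.
Shift Task 3→5, Task 4→4.
Schedule Task 1@1, Task 2@1, Task 3@5, Task 4@4: d1:8  d2:8  d3:8  d4:6  d5:6 — peak 8.
Total gardener-days = 36 over 5 days ⇒ peak ≥ ⌈36/5⌉ = 8, so 8 is optimal.

8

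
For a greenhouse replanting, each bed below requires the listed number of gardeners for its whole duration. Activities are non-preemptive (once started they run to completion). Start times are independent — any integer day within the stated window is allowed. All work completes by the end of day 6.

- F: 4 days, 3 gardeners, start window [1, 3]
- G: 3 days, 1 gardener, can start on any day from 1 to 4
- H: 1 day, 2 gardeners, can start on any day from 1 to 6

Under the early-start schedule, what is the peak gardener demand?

6

Early-start schedule: F@1, G@1, H@1.
Load per day: day 1: 6, day 2: 4, day 3: 4, day 4: 3, day 5: 0, day 6: 0.
Peak is 6.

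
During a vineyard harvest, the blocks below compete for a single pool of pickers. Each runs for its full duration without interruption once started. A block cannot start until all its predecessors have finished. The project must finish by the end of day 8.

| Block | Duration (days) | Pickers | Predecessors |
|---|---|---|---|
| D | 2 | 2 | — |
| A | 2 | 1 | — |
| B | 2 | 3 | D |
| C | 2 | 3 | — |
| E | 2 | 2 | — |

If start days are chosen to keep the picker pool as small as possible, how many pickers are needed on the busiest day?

Early-start (D@1, A@1, B@3, C@1, E@1) gives peak 8: d1:8  d2:8  d3:3  d4:3  d5:0  d6:0  d7:0  d8:0.
Shift C→5, E→7.
Schedule D@1, A@1, B@3, C@5, E@7: d1:3  d2:3  d3:3  d4:3  d5:3  d6:3  d7:2  d8:2 — peak 3.
Total picker-days = 22 over 8 days ⇒ peak ≥ ⌈22/8⌉ = 3, so 3 is optimal.

3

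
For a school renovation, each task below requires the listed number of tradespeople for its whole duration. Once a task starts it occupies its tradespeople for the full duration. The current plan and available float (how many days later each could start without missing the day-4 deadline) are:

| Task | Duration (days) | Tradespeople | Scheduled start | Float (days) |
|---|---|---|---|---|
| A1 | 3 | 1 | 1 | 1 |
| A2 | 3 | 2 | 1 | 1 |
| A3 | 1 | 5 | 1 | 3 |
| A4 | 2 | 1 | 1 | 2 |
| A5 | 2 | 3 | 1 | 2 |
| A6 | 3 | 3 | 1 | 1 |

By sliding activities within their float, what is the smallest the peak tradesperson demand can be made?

Early-start (A1@1, A2@1, A3@1, A4@1, A5@1, A6@1) gives peak 15: d1:15  d2:10  d3:6  d4:0.
Shift A5→3, A6→2.
Schedule A1@1, A2@1, A3@1, A4@1, A5@3, A6@2: d1:9  d2:7  d3:9  d4:6 — peak 9.

9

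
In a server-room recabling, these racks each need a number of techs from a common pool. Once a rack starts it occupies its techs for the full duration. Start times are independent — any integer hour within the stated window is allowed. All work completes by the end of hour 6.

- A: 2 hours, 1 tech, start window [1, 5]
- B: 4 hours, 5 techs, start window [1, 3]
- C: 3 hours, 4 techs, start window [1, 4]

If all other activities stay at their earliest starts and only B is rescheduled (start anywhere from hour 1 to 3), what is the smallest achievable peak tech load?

9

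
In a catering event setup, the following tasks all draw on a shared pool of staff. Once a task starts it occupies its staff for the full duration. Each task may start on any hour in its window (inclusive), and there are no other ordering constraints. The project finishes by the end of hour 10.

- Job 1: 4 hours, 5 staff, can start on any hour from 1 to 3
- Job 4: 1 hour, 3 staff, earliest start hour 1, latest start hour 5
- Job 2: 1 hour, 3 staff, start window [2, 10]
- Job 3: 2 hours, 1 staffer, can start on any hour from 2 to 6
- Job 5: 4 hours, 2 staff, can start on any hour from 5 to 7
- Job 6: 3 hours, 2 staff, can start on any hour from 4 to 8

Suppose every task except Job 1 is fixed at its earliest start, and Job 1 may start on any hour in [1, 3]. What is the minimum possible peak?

Job 1@1: h1:8  h2:9  h3:6  h4:7  h5:4  h6:4  h7:2  h8:2  h9:0  h10:0 → peak 9
Job 1@2: h1:3  h2:9  h3:6  h4:7  h5:9  h6:4  h7:2  h8:2  h9:0  h10:0 → peak 9
Job 1@3: h1:3  h2:4  h3:6  h4:7  h5:9  h6:9  h7:2  h8:2  h9:0  h10:0 → peak 9
Best is Job 1@1, peak 9.

9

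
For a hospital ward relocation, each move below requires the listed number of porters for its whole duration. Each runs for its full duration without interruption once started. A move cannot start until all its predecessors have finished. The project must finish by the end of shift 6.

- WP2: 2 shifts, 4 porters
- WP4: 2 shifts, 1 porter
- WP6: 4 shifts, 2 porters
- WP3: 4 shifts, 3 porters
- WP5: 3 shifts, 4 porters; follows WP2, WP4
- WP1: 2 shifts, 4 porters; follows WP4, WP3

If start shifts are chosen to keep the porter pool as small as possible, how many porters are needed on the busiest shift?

Schedule WP2@1, WP4@1, WP6@1, WP3@1, WP5@3, WP1@5: s1:10  s2:10  s3:9  s4:9  s5:8  s6:4 — peak 10.
No arrangement of the 15 feasible schedules does better.

10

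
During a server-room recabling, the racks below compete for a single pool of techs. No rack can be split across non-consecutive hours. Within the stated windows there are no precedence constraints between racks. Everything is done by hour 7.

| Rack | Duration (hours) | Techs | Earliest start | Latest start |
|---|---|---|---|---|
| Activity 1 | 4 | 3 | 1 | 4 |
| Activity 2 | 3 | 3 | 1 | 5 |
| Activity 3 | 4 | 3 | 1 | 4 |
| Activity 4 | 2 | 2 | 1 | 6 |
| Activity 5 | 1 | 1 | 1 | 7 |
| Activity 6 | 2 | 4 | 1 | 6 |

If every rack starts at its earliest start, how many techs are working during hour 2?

15

At early start, hour 2 has: Activity 1, Activity 2, Activity 3, Activity 4, Activity 6.
Demand: 3 + 3 + 3 + 2 + 4 = 15.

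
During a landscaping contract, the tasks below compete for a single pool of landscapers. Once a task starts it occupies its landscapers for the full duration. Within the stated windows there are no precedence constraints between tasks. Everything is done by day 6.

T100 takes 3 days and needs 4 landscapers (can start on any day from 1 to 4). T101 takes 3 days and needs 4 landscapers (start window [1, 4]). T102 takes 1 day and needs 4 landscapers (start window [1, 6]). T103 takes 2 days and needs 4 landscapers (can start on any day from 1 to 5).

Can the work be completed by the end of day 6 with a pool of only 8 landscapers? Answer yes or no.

yes

Schedule T100@1, T101@1, T102@4, T103@4: d1:8  d2:8  d3:8  d4:8  d5:4  d6:0 — peak 8 ≤ 8.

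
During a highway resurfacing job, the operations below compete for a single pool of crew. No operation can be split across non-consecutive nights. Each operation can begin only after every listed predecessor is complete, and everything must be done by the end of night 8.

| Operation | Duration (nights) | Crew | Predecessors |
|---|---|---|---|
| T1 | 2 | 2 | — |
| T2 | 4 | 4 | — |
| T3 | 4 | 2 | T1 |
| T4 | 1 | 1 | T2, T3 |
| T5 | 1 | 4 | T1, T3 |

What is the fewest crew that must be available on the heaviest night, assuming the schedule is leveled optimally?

Schedule T1@1, T2@1, T3@3, T4@7, T5@7: n1:6  n2:6  n3:6  n4:6  n5:2  n6:2  n7:5  n8:0 — peak 6.
No arrangement of the 22 feasible schedules does better.

6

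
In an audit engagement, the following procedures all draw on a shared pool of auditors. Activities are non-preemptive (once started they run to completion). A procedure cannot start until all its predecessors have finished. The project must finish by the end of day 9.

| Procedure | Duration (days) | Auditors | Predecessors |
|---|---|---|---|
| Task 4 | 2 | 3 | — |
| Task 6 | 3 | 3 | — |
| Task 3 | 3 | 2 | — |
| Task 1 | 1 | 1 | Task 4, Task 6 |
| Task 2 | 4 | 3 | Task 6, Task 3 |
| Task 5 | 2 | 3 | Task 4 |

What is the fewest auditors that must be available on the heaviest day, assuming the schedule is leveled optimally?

6

Early-start (Task 4@1, Task 6@1, Task 3@1, Task 1@4, Task 2@4, Task 5@3) gives peak 8: d1:8  d2:8  d3:8  d4:7  d5:3  d6:3  d7:3  d8:0  d9:0.
Shift Task 3→3, Task 2→6, Task 5→4.
Schedule Task 4@1, Task 6@1, Task 3@3, Task 1@4, Task 2@6, Task 5@4: d1:6  d2:6  d3:5  d4:6  d5:5  d6:3  d7:3  d8:3  d9:3 — peak 6.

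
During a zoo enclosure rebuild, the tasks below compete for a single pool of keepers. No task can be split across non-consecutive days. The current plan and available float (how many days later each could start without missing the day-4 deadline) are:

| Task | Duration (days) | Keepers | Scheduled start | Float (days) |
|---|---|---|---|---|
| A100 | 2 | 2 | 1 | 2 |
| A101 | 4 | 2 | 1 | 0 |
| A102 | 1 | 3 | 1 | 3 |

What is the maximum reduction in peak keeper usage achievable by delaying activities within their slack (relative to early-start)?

Early-start peak: d1:7  d2:4  d3:2  d4:2 ⇒ 7.
Leveled (A100@1, A101@1, A102@3): d1:4  d2:4  d3:5  d4:2 ⇒ 5.
Reduction 7 − 5 = 2.

2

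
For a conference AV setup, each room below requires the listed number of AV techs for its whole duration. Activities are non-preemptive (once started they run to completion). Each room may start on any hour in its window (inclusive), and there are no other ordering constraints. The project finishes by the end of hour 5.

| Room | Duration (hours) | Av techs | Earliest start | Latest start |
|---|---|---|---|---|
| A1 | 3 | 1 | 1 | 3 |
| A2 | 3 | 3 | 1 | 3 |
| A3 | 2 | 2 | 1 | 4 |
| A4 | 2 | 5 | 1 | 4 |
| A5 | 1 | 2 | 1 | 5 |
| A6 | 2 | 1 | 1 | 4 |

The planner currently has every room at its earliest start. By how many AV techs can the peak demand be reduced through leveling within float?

8

Early-start peak: h1:14  h2:12  h3:4  h4:0  h5:0 ⇒ 14.
Leveled (A1@1, A2@1, A3@1, A4@4, A5@3, A6@4): h1:6  h2:6  h3:6  h4:6  h5:6 ⇒ 6.
Reduction 14 − 6 = 8.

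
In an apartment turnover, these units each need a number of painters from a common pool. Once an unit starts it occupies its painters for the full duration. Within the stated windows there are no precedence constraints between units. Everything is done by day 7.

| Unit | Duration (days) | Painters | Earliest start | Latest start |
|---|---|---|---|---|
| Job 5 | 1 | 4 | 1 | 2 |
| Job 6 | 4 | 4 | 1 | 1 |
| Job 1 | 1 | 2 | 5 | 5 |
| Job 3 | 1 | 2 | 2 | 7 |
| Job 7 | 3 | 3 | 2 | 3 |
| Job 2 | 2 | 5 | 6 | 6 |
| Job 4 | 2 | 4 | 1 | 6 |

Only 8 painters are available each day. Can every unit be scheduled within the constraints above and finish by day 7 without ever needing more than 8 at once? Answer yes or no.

no

The minimum achievable peak is 9; 8 < 9, so no feasible schedule stays within the cap.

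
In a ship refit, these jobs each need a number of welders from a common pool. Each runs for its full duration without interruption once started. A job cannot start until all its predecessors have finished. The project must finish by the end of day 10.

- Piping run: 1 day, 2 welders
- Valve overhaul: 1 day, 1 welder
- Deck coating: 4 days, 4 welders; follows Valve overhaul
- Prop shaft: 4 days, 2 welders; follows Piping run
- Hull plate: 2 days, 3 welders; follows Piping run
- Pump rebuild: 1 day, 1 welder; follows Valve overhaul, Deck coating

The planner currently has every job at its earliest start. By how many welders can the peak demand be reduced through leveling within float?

4

Early-start peak: d1:3  d2:9  d3:9  d4:6  d5:6  d6:1  d7:0  d8:0  d9:0  d10:0 ⇒ 9.
Leveled (Piping run@1, Valve overhaul@1, Deck coating@2, Prop shaft@6, Hull plate@6, Pump rebuild@8): d1:3  d2:4  d3:4  d4:4  d5:4  d6:5  d7:5  d8:3  d9:2  d10:0 ⇒ 5.
Reduction 9 − 5 = 4.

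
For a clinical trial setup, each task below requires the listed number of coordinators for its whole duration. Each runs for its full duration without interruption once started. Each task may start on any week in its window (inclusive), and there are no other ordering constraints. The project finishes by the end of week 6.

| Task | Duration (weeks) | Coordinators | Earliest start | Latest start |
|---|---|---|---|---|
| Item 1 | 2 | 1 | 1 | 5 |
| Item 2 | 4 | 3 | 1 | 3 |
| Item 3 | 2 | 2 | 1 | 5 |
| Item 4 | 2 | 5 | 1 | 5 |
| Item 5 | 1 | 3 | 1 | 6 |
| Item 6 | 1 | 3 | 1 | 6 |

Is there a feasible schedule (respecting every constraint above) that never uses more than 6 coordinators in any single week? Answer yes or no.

yes

Schedule Item 1@1, Item 2@1, Item 3@1, Item 4@5, Item 5@3, Item 6@4: w1:6  w2:6  w3:6  w4:6  w5:5  w6:5 — peak 6 ≤ 6.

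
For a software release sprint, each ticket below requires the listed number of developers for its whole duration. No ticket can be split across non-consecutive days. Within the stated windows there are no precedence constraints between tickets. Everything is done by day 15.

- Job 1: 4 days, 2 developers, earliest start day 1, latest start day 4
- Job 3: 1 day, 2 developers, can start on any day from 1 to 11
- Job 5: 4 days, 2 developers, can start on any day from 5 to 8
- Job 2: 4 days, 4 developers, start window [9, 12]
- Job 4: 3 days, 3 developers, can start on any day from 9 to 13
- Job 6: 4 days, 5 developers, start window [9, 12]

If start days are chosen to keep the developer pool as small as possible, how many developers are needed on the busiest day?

9

Early-start (Job 1@1, Job 3@1, Job 5@5, Job 2@9, Job 4@9, Job 6@9) gives peak 12: d1:4  d2:2  d3:2  d4:2  d5:2  d6:2  d7:2  d8:2  d9:12  d10:12  d11:12  d12:9  d13:0  d14:0  d15:0.
Shift Job 6→12.
Schedule Job 1@1, Job 3@1, Job 5@5, Job 2@9, Job 4@9, Job 6@12: d1:4  d2:2  d3:2  d4:2  d5:2  d6:2  d7:2  d8:2  d9:7  d10:7  d11:7  d12:9  d13:5  d14:5  d15:5 — peak 9.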